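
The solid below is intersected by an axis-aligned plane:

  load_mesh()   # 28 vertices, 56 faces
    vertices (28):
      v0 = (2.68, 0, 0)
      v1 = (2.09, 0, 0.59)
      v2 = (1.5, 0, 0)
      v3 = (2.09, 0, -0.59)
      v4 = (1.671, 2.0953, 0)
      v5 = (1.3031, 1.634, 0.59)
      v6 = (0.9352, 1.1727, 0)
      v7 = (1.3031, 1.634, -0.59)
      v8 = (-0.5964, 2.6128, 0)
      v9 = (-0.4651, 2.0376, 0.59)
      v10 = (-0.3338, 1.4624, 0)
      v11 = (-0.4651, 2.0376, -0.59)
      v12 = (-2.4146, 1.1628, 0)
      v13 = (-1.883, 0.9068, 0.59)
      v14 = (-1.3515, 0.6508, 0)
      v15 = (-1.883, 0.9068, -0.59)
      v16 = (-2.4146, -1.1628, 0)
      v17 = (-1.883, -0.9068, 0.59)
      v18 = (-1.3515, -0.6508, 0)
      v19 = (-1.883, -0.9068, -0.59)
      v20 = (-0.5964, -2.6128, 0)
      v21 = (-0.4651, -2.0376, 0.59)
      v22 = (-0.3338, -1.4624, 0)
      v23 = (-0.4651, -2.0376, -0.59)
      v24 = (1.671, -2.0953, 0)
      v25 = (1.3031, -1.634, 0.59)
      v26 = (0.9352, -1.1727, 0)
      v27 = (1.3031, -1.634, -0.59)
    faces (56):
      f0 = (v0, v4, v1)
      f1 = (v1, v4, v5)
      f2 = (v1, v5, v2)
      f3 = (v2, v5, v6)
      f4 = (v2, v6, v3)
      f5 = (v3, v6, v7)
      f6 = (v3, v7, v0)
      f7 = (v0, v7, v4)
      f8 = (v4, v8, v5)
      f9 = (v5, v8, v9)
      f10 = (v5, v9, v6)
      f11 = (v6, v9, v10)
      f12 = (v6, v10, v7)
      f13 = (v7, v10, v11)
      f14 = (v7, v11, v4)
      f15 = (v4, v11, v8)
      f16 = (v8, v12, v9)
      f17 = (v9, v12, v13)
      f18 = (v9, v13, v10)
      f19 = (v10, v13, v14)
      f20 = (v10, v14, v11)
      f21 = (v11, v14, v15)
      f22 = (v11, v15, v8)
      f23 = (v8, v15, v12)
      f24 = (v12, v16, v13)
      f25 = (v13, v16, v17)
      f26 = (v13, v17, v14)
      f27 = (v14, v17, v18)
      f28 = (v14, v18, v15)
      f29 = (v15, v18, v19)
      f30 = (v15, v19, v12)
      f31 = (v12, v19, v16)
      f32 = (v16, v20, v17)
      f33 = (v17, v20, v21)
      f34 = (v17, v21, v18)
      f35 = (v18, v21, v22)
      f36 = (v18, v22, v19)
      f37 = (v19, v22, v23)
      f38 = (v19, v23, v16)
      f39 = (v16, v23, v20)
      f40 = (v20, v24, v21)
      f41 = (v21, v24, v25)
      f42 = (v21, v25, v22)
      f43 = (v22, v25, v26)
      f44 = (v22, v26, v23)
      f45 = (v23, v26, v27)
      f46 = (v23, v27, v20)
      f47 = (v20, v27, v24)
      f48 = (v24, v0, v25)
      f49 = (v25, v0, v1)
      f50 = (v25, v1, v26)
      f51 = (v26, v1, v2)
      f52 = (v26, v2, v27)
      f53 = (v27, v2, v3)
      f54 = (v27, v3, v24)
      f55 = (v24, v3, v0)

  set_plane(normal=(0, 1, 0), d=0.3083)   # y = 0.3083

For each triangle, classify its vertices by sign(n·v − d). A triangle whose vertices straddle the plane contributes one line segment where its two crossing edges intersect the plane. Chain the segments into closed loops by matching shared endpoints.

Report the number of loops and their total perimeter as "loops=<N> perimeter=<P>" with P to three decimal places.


Straddling triangles (16 of 56):
  (v0,v4,v1) [-+-] → (2.53154, 0.3083, 0)–(2.02835, 0.3083, 0.503188)  len=0.7116
  (v1,v4,v5) [-++] → (2.02835, 0.3083, 0.503188)–(1.94153, 0.3083, 0.59)  len=0.1228
  (v1,v5,v2) [-+-] → (1.94153, 0.3083, 0.59)–(1.46285, 0.3083, 0.11132)  len=0.6770
  (v2,v5,v6) [-++] → (1.46285, 0.3083, 0.11132)–(1.35152, 0.3083, 0)  len=0.1574
  (v2,v6,v3) [-+-] → (1.35152, 0.3083, 0)–(1.78641, 0.3083, -0.43489)  len=0.6150
  (v3,v6,v7) [-++] → (1.78641, 0.3083, -0.43489)–(1.94153, 0.3083, -0.59)  len=0.2194
  (v3,v7,v0) [-+-] → (1.94153, 0.3083, -0.59)–(2.42021, 0.3083, -0.11132)  len=0.6770
  (v0,v7,v4) [-++] → (2.42021, 0.3083, -0.11132)–(2.53154, 0.3083, 0)  len=0.1574
  (v12,v16,v13) [+-+] → (-2.4146, 0.3083, 0)–(-2.03673, 0.3083, 0.41938)  len=0.5645
  (v13,v16,v17) [+--] → (-2.03673, 0.3083, 0.41938)–(-1.883, 0.3083, 0.59)  len=0.2297
  (v13,v17,v14) [+-+] → (-1.883, 0.3083, 0.59)–(-1.46837, 0.3083, 0.129735)  len=0.6195
  (v14,v17,v18) [+--] → (-1.46837, 0.3083, 0.129735)–(-1.3515, 0.3083, 0)  len=0.1746
  (v14,v18,v15) [+-+] → (-1.3515, 0.3083, 0)–(-1.67877, 0.3083, -0.363295)  len=0.4890
  (v15,v18,v19) [+--] → (-1.67877, 0.3083, -0.363295)–(-1.883, 0.3083, -0.59)  len=0.3051
  (v15,v19,v12) [+-+] → (-1.883, 0.3083, -0.59)–(-2.19511, 0.3083, -0.2436)  len=0.4663
  (v12,v19,v16) [+--] → (-2.19511, 0.3083, -0.2436)–(-2.4146, 0.3083, 0)  len=0.3279

Chained into 2 loop(s):
  loop 1: 8 segments, perimeter = 3.3376
  loop 2: 8 segments, perimeter = 3.1765
Total perimeter = 6.514

loops=2 perimeter=6.514


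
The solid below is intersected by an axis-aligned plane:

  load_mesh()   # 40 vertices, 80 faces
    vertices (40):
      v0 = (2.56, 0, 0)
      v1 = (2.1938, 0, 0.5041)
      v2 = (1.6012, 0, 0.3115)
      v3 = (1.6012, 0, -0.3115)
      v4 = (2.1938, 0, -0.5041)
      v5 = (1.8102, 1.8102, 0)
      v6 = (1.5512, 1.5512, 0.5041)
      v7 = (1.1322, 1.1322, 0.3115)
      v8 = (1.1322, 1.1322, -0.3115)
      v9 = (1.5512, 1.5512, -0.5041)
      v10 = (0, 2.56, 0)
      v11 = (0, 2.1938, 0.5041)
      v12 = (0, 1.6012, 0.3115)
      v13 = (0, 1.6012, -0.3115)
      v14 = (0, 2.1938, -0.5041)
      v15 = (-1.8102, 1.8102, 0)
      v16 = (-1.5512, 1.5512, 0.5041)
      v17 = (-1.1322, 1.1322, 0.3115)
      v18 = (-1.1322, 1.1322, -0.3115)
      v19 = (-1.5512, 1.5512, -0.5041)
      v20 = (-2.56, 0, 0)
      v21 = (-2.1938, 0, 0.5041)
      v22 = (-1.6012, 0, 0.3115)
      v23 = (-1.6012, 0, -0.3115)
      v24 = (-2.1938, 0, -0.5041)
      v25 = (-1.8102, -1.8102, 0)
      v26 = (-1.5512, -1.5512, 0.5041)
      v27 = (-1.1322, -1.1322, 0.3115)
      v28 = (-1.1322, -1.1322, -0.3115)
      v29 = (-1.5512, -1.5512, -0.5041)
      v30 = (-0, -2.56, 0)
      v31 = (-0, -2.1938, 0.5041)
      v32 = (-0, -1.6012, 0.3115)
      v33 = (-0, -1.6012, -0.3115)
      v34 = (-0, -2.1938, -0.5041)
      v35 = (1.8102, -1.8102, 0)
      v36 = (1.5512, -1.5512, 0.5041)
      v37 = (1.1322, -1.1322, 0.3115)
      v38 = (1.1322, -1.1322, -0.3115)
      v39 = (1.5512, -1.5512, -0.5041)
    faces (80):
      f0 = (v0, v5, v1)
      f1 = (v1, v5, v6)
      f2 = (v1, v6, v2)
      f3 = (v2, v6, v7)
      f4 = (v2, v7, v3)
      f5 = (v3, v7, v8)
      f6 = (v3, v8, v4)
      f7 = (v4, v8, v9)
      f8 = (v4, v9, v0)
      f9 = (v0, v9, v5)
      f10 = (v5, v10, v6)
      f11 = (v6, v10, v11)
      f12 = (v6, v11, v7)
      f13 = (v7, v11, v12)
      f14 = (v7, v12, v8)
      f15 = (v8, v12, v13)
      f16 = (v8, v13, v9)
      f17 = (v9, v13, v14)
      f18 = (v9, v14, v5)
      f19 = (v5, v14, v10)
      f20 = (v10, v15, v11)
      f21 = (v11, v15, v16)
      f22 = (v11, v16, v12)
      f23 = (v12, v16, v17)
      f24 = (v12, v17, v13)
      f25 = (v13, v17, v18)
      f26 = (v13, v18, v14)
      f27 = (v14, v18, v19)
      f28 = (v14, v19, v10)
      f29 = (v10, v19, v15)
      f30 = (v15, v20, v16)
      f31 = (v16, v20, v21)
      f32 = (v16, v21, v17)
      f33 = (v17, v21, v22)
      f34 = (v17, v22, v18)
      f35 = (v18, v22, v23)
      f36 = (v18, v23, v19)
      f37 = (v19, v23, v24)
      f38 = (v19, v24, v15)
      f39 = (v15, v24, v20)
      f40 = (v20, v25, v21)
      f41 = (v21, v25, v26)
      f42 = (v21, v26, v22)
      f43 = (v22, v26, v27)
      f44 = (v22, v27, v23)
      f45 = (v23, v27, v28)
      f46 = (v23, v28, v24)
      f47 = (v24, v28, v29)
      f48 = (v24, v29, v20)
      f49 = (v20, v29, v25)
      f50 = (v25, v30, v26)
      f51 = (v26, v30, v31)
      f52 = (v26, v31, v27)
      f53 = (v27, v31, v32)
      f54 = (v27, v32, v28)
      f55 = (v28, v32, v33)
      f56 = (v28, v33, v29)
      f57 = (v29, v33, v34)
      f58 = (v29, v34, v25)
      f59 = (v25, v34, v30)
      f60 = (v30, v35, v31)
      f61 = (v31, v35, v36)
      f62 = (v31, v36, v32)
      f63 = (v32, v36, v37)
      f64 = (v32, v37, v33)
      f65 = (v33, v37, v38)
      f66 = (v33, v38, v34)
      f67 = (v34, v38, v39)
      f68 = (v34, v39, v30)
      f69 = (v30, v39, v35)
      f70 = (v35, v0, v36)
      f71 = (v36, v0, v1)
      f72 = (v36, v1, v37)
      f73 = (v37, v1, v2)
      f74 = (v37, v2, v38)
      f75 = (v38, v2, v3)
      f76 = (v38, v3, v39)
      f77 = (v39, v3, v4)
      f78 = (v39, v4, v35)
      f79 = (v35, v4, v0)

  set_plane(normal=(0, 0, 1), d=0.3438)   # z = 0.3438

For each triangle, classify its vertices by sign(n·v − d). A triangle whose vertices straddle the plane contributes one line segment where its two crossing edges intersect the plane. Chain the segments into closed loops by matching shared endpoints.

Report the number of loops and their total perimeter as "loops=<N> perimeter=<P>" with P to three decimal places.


loops=2 perimeter=24.558

Straddling triangles (32 of 80):
  (v0,v5,v1) [--+] → (2.07182, 0.57563, 0.3438)–(2.31025, 0, 0.3438)  len=0.6231
  (v1,v5,v6) [+-+] → (2.07182, 0.57563, 0.3438)–(1.63356, 1.63356, 0.3438)  len=1.1451
  (v1,v6,v2) [++-] → (1.59281, 0.260144, 0.3438)–(1.70058, 0, 0.3438)  len=0.2816
  (v2,v6,v7) [-+-] → (1.59281, 0.260144, 0.3438)–(1.20247, 1.20247, 0.3438)  len=1.0200
  (v5,v10,v6) [--+] → (1.05793, 1.87199, 0.3438)–(1.63356, 1.63356, 0.3438)  len=0.6231
  (v6,v10,v11) [+-+] → (1.05793, 1.87199, 0.3438)–(0, 2.31025, 0.3438)  len=1.1451
  (v6,v11,v7) [++-] → (0.942324, 1.31024, 0.3438)–(1.20247, 1.20247, 0.3438)  len=0.2816
  (v7,v11,v12) [-+-] → (0.942324, 1.31024, 0.3438)–(0, 1.70058, 0.3438)  len=1.0200
  (v10,v15,v11) [--+] → (-0.57563, 2.07182, 0.3438)–(0, 2.31025, 0.3438)  len=0.6231
  (v11,v15,v16) [+-+] → (-0.57563, 2.07182, 0.3438)–(-1.63356, 1.63356, 0.3438)  len=1.1451
  (v11,v16,v12) [++-] → (-0.260144, 1.59281, 0.3438)–(0, 1.70058, 0.3438)  len=0.2816
  (v12,v16,v17) [-+-] → (-0.260144, 1.59281, 0.3438)–(-1.20247, 1.20247, 0.3438)  len=1.0200
  (v15,v20,v16) [--+] → (-1.87199, 1.05793, 0.3438)–(-1.63356, 1.63356, 0.3438)  len=0.6231
  (v16,v20,v21) [+-+] → (-1.87199, 1.05793, 0.3438)–(-2.31025, 0, 0.3438)  len=1.1451
  (v16,v21,v17) [++-] → (-1.31024, 0.942324, 0.3438)–(-1.20247, 1.20247, 0.3438)  len=0.2816
  (v17,v21,v22) [-+-] → (-1.31024, 0.942324, 0.3438)–(-1.70058, 0, 0.3438)  len=1.0200
  (v20,v25,v21) [--+] → (-2.07182, -0.57563, 0.3438)–(-2.31025, 0, 0.3438)  len=0.6231
  (v21,v25,v26) [+-+] → (-2.07182, -0.57563, 0.3438)–(-1.63356, -1.63356, 0.3438)  len=1.1451
  (v21,v26,v22) [++-] → (-1.59281, -0.260144, 0.3438)–(-1.70058, 0, 0.3438)  len=0.2816
  (v22,v26,v27) [-+-] → (-1.59281, -0.260144, 0.3438)–(-1.20247, -1.20247, 0.3438)  len=1.0200
  (v25,v30,v26) [--+] → (-1.05793, -1.87199, 0.3438)–(-1.63356, -1.63356, 0.3438)  len=0.6231
  (v26,v30,v31) [+-+] → (-1.05793, -1.87199, 0.3438)–(0, -2.31025, 0.3438)  len=1.1451
  (v26,v31,v27) [++-] → (-0.942324, -1.31024, 0.3438)–(-1.20247, -1.20247, 0.3438)  len=0.2816
  (v27,v31,v32) [-+-] → (-0.942324, -1.31024, 0.3438)–(0, -1.70058, 0.3438)  len=1.0200
  (v30,v35,v31) [--+] → (0.57563, -2.07182, 0.3438)–(0, -2.31025, 0.3438)  len=0.6231
  (v31,v35,v36) [+-+] → (0.57563, -2.07182, 0.3438)–(1.63356, -1.63356, 0.3438)  len=1.1451
  (v31,v36,v32) [++-] → (0.260144, -1.59281, 0.3438)–(0, -1.70058, 0.3438)  len=0.2816
  (v32,v36,v37) [-+-] → (0.260144, -1.59281, 0.3438)–(1.20247, -1.20247, 0.3438)  len=1.0200
  (v35,v0,v36) [--+] → (1.87199, -1.05793, 0.3438)–(1.63356, -1.63356, 0.3438)  len=0.6231
  (v36,v0,v1) [+-+] → (1.87199, -1.05793, 0.3438)–(2.31025, 0, 0.3438)  len=1.1451
  (v36,v1,v37) [++-] → (1.31024, -0.942324, 0.3438)–(1.20247, -1.20247, 0.3438)  len=0.2816
  (v37,v1,v2) [-+-] → (1.31024, -0.942324, 0.3438)–(1.70058, 0, 0.3438)  len=1.0200

Chained into 2 loop(s):
  loop 1: 16 segments, perimeter = 14.1454
  loop 2: 16 segments, perimeter = 10.4124
Total perimeter = 24.558


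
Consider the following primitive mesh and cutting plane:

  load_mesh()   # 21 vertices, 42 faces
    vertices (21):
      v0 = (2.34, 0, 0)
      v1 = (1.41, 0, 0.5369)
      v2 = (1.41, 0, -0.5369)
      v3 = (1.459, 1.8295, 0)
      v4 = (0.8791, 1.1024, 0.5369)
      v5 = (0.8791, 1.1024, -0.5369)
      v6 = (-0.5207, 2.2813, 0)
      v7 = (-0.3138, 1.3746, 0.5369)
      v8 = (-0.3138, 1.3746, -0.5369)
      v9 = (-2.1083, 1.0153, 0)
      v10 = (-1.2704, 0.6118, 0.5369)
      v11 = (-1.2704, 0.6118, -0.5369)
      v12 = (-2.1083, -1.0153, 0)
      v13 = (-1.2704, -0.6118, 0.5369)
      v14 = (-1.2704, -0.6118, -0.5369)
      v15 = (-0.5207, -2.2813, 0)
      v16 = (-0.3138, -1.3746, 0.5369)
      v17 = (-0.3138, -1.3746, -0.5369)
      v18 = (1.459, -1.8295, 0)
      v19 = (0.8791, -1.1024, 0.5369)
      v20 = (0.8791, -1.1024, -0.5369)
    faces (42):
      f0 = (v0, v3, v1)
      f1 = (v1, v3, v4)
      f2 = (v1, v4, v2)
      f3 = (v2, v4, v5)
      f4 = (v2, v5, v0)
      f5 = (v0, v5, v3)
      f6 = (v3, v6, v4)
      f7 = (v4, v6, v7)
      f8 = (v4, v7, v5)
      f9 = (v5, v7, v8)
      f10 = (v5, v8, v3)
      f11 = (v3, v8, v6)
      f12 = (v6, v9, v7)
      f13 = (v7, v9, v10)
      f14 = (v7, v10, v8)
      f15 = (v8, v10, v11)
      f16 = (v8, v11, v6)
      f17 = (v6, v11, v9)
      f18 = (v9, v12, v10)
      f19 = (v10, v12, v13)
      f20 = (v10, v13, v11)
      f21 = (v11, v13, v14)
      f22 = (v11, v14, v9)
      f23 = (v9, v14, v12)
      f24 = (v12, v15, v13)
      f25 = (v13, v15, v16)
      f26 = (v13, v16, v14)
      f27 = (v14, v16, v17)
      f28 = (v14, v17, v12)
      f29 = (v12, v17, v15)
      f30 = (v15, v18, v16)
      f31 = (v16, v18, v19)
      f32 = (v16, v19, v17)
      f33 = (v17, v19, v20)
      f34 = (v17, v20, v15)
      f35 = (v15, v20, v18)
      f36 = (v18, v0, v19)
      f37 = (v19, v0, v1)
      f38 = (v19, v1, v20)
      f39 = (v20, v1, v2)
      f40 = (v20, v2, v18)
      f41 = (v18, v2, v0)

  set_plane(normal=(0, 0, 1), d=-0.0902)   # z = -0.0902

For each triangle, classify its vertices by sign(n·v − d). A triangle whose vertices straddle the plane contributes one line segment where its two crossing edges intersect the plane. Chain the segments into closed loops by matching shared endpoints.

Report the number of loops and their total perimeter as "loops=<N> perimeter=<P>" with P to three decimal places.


loops=2 perimeter=21.830

Straddling triangles (28 of 42):
  (v1,v4,v2) [++-] → (1.18915, 0.458598, -0.0902)–(1.41, 0, -0.0902)  len=0.5090
  (v2,v4,v5) [-+-] → (1.18915, 0.458598, -0.0902)–(0.8791, 1.1024, -0.0902)  len=0.7146
  (v2,v5,v0) [--+] → (2.09457, 0.185205, -0.0902)–(2.18376, 0, -0.0902)  len=0.2056
  (v0,v5,v3) [+-+] → (2.09457, 0.185205, -0.0902)–(1.36158, 1.70735, -0.0902)  len=1.6894
  (v4,v7,v5) [++-] → (0.382854, 1.21563, -0.0902)–(0.8791, 1.1024, -0.0902)  len=0.5090
  (v5,v7,v8) [-+-] → (0.382854, 1.21563, -0.0902)–(-0.3138, 1.3746, -0.0902)  len=0.7146
  (v5,v8,v3) [--+] → (1.16117, 1.75308, -0.0902)–(1.36158, 1.70735, -0.0902)  len=0.2056
  (v3,v8,v6) [+-+] → (1.16117, 1.75308, -0.0902)–(-0.48594, 2.12897, -0.0902)  len=1.6895
  (v7,v10,v8) [++-] → (-0.711745, 1.05728, -0.0902)–(-0.3138, 1.3746, -0.0902)  len=0.5090
  (v8,v10,v11) [-+-] → (-0.711745, 1.05728, -0.0902)–(-1.2704, 0.6118, -0.0902)  len=0.7145
  (v8,v11,v6) [--+] → (-0.646651, 2.00082, -0.0902)–(-0.48594, 2.12897, -0.0902)  len=0.2055
  (v6,v11,v9) [+-+] → (-0.646651, 2.00082, -0.0902)–(-1.96753, 0.947511, -0.0902)  len=1.6894
  (v10,v13,v11) [++-] → (-1.2704, 0.102783, -0.0902)–(-1.2704, 0.6118, -0.0902)  len=0.5090
  (v11,v13,v14) [-+-] → (-1.2704, 0.102783, -0.0902)–(-1.2704, -0.6118, -0.0902)  len=0.7146
  (v11,v14,v9) [--+] → (-1.96753, 0.741945, -0.0902)–(-1.96753, 0.947511, -0.0902)  len=0.2056
  (v9,v14,v12) [+-+] → (-1.96753, 0.741945, -0.0902)–(-1.96753, -0.947511, -0.0902)  len=1.6895
  (v13,v16,v14) [++-] → (-0.872455, -0.929124, -0.0902)–(-1.2704, -0.6118, -0.0902)  len=0.5090
  (v14,v16,v17) [-+-] → (-0.872455, -0.929124, -0.0902)–(-0.3138, -1.3746, -0.0902)  len=0.7145
  (v14,v17,v12) [--+] → (-1.80682, -1.07566, -0.0902)–(-1.96753, -0.947511, -0.0902)  len=0.2055
  (v12,v17,v15) [+-+] → (-1.80682, -1.07566, -0.0902)–(-0.48594, -2.12897, -0.0902)  len=1.6894
  (v16,v19,v17) [++-] → (0.182446, -1.26137, -0.0902)–(-0.3138, -1.3746, -0.0902)  len=0.5090
  (v17,v19,v20) [-+-] → (0.182446, -1.26137, -0.0902)–(0.8791, -1.1024, -0.0902)  len=0.7146
  (v17,v20,v15) [--+] → (-0.285532, -2.08324, -0.0902)–(-0.48594, -2.12897, -0.0902)  len=0.2056
  (v15,v20,v18) [+-+] → (-0.285532, -2.08324, -0.0902)–(1.36158, -1.70735, -0.0902)  len=1.6895
  (v19,v1,v20) [++-] → (1.09995, -0.643802, -0.0902)–(0.8791, -1.1024, -0.0902)  len=0.5090
  (v20,v1,v2) [-+-] → (1.09995, -0.643802, -0.0902)–(1.41, 0, -0.0902)  len=0.7146
  (v20,v2,v18) [--+] → (1.45077, -1.52214, -0.0902)–(1.36158, -1.70735, -0.0902)  len=0.2056
  (v18,v2,v0) [+-+] → (1.45077, -1.52214, -0.0902)–(2.18376, 0, -0.0902)  len=1.6894

Chained into 2 loop(s):
  loop 1: 14 segments, perimeter = 8.5649
  loop 2: 14 segments, perimeter = 13.2650
Total perimeter = 21.830


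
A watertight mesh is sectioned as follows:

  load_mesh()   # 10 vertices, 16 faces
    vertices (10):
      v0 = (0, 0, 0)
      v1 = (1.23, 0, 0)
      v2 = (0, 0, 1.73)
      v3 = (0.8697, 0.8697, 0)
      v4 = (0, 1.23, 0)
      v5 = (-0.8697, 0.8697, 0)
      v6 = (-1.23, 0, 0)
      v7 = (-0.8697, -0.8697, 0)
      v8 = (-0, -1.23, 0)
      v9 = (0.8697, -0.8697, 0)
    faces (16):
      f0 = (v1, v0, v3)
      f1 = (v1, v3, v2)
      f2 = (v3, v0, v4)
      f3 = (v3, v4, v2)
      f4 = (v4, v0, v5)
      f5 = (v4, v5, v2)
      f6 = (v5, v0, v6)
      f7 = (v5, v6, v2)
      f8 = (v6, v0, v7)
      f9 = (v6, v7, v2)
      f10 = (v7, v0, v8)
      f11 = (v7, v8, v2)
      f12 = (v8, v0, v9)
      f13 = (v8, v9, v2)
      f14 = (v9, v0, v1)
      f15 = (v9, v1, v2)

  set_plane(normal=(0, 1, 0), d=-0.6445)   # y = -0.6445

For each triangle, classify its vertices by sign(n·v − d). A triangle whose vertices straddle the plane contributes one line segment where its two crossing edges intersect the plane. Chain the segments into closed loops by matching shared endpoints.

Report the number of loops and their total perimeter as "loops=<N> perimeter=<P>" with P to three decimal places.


loops=1 perimeter=4.517

Straddling triangles (8 of 16):
  (v6,v0,v7) [++-] → (-0.6445, -0.6445, 0)–(-0.962996, -0.6445, 0)  len=0.3185
  (v6,v7,v2) [+-+] → (-0.962996, -0.6445, 0)–(-0.6445, -0.6445, 0.447966)  len=0.5496
  (v7,v0,v8) [-+-] → (-0.6445, -0.6445, 0)–(0, -0.6445, 0)  len=0.6445
  (v7,v8,v2) [--+] → (0, -0.6445, 0.823508)–(-0.6445, -0.6445, 0.447966)  len=0.7459
  (v8,v0,v9) [-+-] → (0, -0.6445, 0)–(0.6445, -0.6445, 0)  len=0.6445
  (v8,v9,v2) [--+] → (0.6445, -0.6445, 0.447966)–(0, -0.6445, 0.823508)  len=0.7459
  (v9,v0,v1) [-++] → (0.6445, -0.6445, 0)–(0.962996, -0.6445, 0)  len=0.3185
  (v9,v1,v2) [-++] → (0.962996, -0.6445, 0)–(0.6445, -0.6445, 0.447966)  len=0.5496

Chained into 1 loop(s):
  loop 1: 8 segments, perimeter = 4.5171
Total perimeter = 4.517


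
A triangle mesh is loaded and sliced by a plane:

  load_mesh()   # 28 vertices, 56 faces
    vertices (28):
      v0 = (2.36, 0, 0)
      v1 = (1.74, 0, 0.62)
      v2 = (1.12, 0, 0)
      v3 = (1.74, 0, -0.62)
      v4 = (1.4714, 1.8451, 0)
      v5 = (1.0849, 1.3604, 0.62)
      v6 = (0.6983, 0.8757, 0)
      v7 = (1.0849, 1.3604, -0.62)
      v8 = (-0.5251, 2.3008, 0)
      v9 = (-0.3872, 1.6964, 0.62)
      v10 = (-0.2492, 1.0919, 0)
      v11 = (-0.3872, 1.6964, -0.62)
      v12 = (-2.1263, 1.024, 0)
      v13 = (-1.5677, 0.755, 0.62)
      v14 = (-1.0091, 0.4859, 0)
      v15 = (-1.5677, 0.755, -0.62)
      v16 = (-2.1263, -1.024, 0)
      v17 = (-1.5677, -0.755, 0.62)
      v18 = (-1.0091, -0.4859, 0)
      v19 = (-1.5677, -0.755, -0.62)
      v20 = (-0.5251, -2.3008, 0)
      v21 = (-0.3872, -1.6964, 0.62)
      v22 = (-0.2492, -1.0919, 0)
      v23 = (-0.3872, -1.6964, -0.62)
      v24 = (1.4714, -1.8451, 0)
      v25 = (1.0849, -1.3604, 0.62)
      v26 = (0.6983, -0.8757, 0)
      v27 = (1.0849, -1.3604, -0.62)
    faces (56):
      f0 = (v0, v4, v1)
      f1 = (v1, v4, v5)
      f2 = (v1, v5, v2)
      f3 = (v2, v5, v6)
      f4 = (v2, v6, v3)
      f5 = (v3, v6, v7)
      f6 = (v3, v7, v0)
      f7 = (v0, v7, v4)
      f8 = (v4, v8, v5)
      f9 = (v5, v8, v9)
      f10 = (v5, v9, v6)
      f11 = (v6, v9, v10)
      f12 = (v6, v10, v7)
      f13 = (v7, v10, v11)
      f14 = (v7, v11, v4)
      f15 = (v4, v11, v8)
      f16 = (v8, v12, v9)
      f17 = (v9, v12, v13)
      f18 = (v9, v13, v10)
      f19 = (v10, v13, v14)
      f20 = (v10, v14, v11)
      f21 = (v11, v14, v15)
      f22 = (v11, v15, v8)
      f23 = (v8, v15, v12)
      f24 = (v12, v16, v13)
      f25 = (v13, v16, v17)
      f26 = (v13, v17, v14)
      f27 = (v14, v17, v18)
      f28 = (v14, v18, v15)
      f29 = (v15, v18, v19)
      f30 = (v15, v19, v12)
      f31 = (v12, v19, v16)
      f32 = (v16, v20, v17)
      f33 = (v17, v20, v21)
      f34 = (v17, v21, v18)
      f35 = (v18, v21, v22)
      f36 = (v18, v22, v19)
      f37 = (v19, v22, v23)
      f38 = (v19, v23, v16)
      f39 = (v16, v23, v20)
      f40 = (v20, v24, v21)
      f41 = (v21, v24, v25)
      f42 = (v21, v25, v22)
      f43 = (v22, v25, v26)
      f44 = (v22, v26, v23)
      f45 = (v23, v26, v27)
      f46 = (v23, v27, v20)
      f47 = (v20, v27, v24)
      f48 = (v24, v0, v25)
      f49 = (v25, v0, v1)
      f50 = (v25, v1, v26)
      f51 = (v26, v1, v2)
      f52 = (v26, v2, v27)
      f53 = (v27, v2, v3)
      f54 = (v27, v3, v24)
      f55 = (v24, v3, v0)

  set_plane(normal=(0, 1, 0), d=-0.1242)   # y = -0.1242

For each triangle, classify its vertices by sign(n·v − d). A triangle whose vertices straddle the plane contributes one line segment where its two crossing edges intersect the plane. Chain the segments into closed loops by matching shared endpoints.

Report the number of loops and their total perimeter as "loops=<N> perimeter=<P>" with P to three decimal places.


loops=2 perimeter=6.845

Straddling triangles (16 of 56):
  (v12,v16,v13) [+-+] → (-2.1263, -0.1242, 0)–(-1.84377, -0.1242, 0.31359)  len=0.4221
  (v13,v16,v17) [+--] → (-1.84377, -0.1242, 0.31359)–(-1.5677, -0.1242, 0.62)  len=0.4124
  (v13,v17,v14) [+-+] → (-1.5677, -0.1242, 0.62)–(-1.28374, -0.1242, 0.304829)  len=0.4242
  (v14,v17,v18) [+--] → (-1.28374, -0.1242, 0.304829)–(-1.0091, -0.1242, 0)  len=0.4103
  (v14,v18,v15) [+-+] → (-1.0091, -0.1242, 0)–(-1.17192, -0.1242, -0.180719)  len=0.2432
  (v15,v18,v19) [+--] → (-1.17192, -0.1242, -0.180719)–(-1.5677, -0.1242, -0.62)  len=0.5913
  (v15,v19,v12) [+-+] → (-1.5677, -0.1242, -0.62)–(-1.76577, -0.1242, -0.40016)  len=0.2959
  (v12,v19,v16) [+--] → (-1.76577, -0.1242, -0.40016)–(-2.1263, -0.1242, 0)  len=0.5386
  (v24,v0,v25) [-+-] → (2.30019, -0.1242, 0)–(2.24359, -0.1242, 0.0566039)  len=0.0800
  (v25,v0,v1) [-++] → (2.24359, -0.1242, 0.0566039)–(1.68019, -0.1242, 0.62)  len=0.7968
  (v25,v1,v26) [-+-] → (1.68019, -0.1242, 0.62)–(1.59226, -0.1242, 0.532066)  len=0.1244
  (v26,v1,v2) [-++] → (1.59226, -0.1242, 0.532066)–(1.06019, -0.1242, 0)  len=0.7525
  (v26,v2,v27) [-+-] → (1.06019, -0.1242, 0)–(1.1168, -0.1242, -0.0566039)  len=0.0801
  (v27,v2,v3) [-++] → (1.1168, -0.1242, -0.0566039)–(1.68019, -0.1242, -0.62)  len=0.7968
  (v27,v3,v24) [-+-] → (1.68019, -0.1242, -0.62)–(1.72192, -0.1242, -0.578266)  len=0.0590
  (v24,v3,v0) [-++] → (1.72192, -0.1242, -0.578266)–(2.30019, -0.1242, 0)  len=0.8178

Chained into 2 loop(s):
  loop 1: 8 segments, perimeter = 3.3381
  loop 2: 8 segments, perimeter = 3.5072
Total perimeter = 6.845


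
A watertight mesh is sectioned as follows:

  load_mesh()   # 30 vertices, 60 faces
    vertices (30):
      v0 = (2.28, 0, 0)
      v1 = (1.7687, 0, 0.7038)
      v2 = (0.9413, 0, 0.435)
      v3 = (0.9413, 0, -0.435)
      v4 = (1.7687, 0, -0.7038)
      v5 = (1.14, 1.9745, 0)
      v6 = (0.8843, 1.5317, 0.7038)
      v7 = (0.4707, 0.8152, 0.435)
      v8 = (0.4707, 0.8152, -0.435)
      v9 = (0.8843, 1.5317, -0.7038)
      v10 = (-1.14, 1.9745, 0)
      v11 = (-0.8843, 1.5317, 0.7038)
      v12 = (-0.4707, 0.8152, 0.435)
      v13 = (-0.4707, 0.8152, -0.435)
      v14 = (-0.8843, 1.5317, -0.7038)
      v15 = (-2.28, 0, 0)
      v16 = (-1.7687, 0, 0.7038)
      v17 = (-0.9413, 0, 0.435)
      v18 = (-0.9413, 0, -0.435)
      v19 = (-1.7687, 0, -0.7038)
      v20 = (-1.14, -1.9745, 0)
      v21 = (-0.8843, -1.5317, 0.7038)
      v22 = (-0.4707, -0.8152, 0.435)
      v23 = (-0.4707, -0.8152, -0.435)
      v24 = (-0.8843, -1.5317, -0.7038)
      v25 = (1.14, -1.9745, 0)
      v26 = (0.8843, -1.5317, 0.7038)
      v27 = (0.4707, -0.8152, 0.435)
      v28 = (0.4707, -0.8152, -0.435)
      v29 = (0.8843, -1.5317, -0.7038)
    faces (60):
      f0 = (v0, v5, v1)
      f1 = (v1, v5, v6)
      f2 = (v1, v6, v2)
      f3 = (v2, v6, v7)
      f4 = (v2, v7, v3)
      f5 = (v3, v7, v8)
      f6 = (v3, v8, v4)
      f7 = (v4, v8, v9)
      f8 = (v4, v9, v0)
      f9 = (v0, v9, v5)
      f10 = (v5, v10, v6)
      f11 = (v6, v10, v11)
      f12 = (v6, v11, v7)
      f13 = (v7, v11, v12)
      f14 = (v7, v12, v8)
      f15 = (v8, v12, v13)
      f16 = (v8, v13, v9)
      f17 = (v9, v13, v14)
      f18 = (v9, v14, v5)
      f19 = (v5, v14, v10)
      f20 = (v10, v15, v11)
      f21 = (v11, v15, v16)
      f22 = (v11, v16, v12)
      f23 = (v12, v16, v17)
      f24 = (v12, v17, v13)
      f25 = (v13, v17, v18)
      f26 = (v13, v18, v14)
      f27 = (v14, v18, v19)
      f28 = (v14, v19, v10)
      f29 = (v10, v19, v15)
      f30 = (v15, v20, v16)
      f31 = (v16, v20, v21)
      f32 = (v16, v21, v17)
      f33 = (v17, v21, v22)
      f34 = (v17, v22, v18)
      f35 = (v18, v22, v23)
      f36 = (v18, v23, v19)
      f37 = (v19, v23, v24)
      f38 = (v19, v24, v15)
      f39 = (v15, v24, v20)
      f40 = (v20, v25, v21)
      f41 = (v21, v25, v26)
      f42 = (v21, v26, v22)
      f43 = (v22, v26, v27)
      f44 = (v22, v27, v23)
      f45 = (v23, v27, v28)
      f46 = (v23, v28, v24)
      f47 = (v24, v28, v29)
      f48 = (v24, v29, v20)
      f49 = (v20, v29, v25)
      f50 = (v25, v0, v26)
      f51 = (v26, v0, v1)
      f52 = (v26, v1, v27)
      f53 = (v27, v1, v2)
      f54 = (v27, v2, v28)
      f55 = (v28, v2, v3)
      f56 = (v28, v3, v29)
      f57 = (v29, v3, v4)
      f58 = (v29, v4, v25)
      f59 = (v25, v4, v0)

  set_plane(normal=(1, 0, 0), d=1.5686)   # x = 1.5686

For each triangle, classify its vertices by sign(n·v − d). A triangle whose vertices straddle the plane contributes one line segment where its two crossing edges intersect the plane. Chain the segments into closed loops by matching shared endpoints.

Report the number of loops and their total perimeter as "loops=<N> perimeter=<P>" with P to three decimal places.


Straddling triangles (14 of 60):
  (v0,v5,v1) [+-+] → (1.5686, 1.23216, 0)–(1.5686, 0.628436, 0.479797)  len=0.7712
  (v1,v5,v6) [+--] → (1.5686, 0.628436, 0.479797)–(1.5686, 0.346555, 0.7038)  len=0.3600
  (v1,v6,v2) [+--] → (1.5686, 0.346555, 0.7038)–(1.5686, 0, 0.638793)  len=0.3526
  (v3,v8,v4) [--+] → (1.5686, 0.125671, -0.662362)–(1.5686, 0, -0.638793)  len=0.1279
  (v4,v8,v9) [+--] → (1.5686, 0.125671, -0.662362)–(1.5686, 0.346555, -0.7038)  len=0.2247
  (v4,v9,v0) [+-+] → (1.5686, 0.346555, -0.7038)–(1.5686, 0.78072, -0.358733)  len=0.5546
  (v0,v9,v5) [+--] → (1.5686, 0.78072, -0.358733)–(1.5686, 1.23216, 0)  len=0.5766
  (v25,v0,v26) [-+-] → (1.5686, -1.23216, 0)–(1.5686, -0.78072, 0.358733)  len=0.5766
  (v26,v0,v1) [-++] → (1.5686, -0.78072, 0.358733)–(1.5686, -0.346555, 0.7038)  len=0.5546
  (v26,v1,v27) [-+-] → (1.5686, -0.346555, 0.7038)–(1.5686, -0.125671, 0.662362)  len=0.2247
  (v27,v1,v2) [-+-] → (1.5686, -0.125671, 0.662362)–(1.5686, 0, 0.638793)  len=0.1279
  (v29,v3,v4) [--+] → (1.5686, 0, -0.638793)–(1.5686, -0.346555, -0.7038)  len=0.3526
  (v29,v4,v25) [-+-] → (1.5686, -0.346555, -0.7038)–(1.5686, -0.628436, -0.479797)  len=0.3600
  (v25,v4,v0) [-++] → (1.5686, -0.628436, -0.479797)–(1.5686, -1.23216, 0)  len=0.7712

Chained into 1 loop(s):
  loop 1: 14 segments, perimeter = 5.9352
Total perimeter = 5.935

loops=1 perimeter=5.935


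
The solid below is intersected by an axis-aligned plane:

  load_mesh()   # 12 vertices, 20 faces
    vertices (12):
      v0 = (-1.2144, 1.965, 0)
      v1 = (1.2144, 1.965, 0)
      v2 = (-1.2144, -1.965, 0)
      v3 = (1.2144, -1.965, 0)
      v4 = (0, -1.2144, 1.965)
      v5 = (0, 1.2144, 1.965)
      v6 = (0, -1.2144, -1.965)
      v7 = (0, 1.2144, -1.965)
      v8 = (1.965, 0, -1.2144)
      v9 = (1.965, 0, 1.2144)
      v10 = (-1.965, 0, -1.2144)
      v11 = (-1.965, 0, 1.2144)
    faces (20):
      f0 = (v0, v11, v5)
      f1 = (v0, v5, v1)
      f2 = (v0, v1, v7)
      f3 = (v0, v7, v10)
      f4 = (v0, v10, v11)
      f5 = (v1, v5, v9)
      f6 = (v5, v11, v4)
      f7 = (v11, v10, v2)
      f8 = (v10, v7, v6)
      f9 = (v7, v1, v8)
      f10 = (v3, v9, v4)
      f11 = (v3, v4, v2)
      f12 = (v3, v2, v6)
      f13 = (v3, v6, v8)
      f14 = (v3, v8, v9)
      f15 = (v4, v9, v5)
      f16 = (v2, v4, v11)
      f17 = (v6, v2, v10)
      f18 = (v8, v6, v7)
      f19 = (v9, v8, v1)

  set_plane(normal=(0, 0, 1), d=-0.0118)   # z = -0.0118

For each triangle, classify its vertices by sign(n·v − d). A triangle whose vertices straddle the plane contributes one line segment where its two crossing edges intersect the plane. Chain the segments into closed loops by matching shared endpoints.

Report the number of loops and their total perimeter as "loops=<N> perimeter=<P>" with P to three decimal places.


loops=1 perimeter=13.243

Straddling triangles (10 of 20):
  (v0,v1,v7) [++-] → (1.20711, 1.96049, -0.0118)–(-1.20711, 1.96049, -0.0118)  len=2.4142
  (v0,v7,v10) [+--] → (-1.20711, 1.96049, -0.0118)–(-1.22169, 1.94591, -0.0118)  len=0.0206
  (v0,v10,v11) [+-+] → (-1.22169, 1.94591, -0.0118)–(-1.965, 0, -0.0118)  len=2.0830
  (v11,v10,v2) [+-+] → (-1.965, 0, -0.0118)–(-1.22169, -1.94591, -0.0118)  len=2.0830
  (v7,v1,v8) [-+-] → (1.20711, 1.96049, -0.0118)–(1.22169, 1.94591, -0.0118)  len=0.0206
  (v3,v2,v6) [++-] → (-1.20711, -1.96049, -0.0118)–(1.20711, -1.96049, -0.0118)  len=2.4142
  (v3,v6,v8) [+--] → (1.20711, -1.96049, -0.0118)–(1.22169, -1.94591, -0.0118)  len=0.0206
  (v3,v8,v9) [+-+] → (1.22169, -1.94591, -0.0118)–(1.965, 0, -0.0118)  len=2.0830
  (v6,v2,v10) [-+-] → (-1.20711, -1.96049, -0.0118)–(-1.22169, -1.94591, -0.0118)  len=0.0206
  (v9,v8,v1) [+-+] → (1.965, 0, -0.0118)–(1.22169, 1.94591, -0.0118)  len=2.0830

Chained into 1 loop(s):
  loop 1: 10 segments, perimeter = 13.2431
Total perimeter = 13.243


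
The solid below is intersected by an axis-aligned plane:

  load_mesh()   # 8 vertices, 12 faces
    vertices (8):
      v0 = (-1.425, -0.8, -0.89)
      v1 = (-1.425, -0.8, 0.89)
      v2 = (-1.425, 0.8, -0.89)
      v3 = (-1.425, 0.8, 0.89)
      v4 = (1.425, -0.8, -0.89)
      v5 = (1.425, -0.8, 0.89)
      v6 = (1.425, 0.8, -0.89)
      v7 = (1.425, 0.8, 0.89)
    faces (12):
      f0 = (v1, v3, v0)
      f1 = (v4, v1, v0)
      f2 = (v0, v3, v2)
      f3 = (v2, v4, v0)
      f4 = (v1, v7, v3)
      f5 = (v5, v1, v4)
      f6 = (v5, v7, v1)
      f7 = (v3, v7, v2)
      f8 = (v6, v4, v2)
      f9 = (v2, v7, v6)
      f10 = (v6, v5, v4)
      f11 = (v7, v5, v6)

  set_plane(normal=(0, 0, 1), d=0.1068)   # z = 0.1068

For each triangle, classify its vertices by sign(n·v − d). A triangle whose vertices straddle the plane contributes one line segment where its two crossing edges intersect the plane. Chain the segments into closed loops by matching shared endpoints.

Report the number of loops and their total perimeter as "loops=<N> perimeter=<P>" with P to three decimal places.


Straddling triangles (8 of 12):
  (v1,v3,v0) [++-] → (-1.425, 0.096, 0.1068)–(-1.425, -0.8, 0.1068)  len=0.8960
  (v4,v1,v0) [-+-] → (-0.171, -0.8, 0.1068)–(-1.425, -0.8, 0.1068)  len=1.2540
  (v0,v3,v2) [-+-] → (-1.425, 0.096, 0.1068)–(-1.425, 0.8, 0.1068)  len=0.7040
  (v5,v1,v4) [++-] → (-0.171, -0.8, 0.1068)–(1.425, -0.8, 0.1068)  len=1.5960
  (v3,v7,v2) [++-] → (0.171, 0.8, 0.1068)–(-1.425, 0.8, 0.1068)  len=1.5960
  (v2,v7,v6) [-+-] → (0.171, 0.8, 0.1068)–(1.425, 0.8, 0.1068)  len=1.2540
  (v6,v5,v4) [-+-] → (1.425, -0.096, 0.1068)–(1.425, -0.8, 0.1068)  len=0.7040
  (v7,v5,v6) [++-] → (1.425, -0.096, 0.1068)–(1.425, 0.8, 0.1068)  len=0.8960

Chained into 1 loop(s):
  loop 1: 8 segments, perimeter = 8.9000
Total perimeter = 8.900

loops=1 perimeter=8.900


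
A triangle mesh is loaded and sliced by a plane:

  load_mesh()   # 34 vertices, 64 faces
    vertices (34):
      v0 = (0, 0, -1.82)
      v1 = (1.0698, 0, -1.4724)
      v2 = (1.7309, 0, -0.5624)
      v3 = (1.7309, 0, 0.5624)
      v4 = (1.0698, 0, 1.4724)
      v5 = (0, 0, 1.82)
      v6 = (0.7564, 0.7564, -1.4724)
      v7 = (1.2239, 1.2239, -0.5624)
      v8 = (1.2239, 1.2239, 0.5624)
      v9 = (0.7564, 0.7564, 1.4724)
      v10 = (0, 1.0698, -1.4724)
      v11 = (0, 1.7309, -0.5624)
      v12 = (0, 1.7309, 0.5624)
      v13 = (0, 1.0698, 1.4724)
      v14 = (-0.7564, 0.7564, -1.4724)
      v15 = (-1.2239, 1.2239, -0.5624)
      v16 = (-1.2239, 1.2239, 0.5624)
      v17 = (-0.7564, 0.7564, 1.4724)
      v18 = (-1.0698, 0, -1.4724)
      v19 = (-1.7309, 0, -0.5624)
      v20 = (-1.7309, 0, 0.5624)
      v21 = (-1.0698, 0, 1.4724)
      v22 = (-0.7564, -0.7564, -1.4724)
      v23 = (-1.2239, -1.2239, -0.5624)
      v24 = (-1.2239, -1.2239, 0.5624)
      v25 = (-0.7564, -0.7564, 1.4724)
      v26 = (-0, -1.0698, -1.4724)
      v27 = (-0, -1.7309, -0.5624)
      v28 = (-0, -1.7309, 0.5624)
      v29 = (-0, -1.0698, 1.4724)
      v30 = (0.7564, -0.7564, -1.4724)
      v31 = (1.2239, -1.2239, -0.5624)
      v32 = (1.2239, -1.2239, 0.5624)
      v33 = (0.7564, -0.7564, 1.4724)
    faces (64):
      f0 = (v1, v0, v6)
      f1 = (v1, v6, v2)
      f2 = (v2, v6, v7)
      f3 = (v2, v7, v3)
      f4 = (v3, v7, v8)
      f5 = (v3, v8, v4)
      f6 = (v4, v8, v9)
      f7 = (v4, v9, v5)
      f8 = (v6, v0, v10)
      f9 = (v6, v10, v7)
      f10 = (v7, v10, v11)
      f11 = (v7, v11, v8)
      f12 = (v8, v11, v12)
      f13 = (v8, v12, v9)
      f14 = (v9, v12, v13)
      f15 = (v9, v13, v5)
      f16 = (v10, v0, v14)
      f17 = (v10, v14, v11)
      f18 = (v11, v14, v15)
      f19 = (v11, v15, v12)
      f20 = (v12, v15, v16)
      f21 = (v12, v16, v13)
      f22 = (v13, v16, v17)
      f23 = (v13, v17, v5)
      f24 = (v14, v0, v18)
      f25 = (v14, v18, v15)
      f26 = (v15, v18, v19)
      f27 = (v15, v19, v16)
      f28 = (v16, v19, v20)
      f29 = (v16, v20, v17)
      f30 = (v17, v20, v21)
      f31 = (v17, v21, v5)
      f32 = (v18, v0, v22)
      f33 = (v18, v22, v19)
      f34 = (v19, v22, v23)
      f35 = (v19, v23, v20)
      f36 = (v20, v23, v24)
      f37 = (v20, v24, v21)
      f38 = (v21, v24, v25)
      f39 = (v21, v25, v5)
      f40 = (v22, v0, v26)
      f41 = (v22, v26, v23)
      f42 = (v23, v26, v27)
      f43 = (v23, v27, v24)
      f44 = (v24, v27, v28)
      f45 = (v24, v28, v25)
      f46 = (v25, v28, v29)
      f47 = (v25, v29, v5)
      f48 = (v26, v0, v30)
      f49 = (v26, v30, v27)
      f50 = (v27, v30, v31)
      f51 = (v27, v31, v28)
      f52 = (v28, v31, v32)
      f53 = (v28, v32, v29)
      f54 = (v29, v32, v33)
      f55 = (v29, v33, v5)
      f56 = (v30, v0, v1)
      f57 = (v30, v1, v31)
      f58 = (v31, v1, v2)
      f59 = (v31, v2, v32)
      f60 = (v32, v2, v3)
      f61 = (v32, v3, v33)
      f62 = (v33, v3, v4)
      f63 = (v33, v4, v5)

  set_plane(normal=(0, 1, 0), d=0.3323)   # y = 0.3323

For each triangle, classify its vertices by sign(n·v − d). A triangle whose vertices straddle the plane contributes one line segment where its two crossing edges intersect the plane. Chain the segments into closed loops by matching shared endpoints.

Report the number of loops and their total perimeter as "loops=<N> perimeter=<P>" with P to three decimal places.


loops=1 perimeter=10.613

Straddling triangles (20 of 64):
  (v1,v0,v6) [--+] → (0.3323, 0.3323, -1.66729)–(0.932118, 0.3323, -1.4724)  len=0.6307
  (v1,v6,v2) [-+-] → (0.932118, 0.3323, -1.4724)–(1.30278, 0.3323, -0.962179)  len=0.6306
  (v2,v6,v7) [-++] → (1.30278, 0.3323, -0.962179)–(1.59324, 0.3323, -0.5624)  len=0.4942
  (v2,v7,v3) [-+-] → (1.59324, 0.3323, -0.5624)–(1.59324, 0.3323, 0.257007)  len=0.8194
  (v3,v7,v8) [-++] → (1.59324, 0.3323, 0.257007)–(1.59324, 0.3323, 0.5624)  len=0.3054
  (v3,v8,v4) [-+-] → (1.59324, 0.3323, 0.5624)–(1.11164, 0.3323, 1.22533)  len=0.8194
  (v4,v8,v9) [-++] → (1.11164, 0.3323, 1.22533)–(0.932118, 0.3323, 1.4724)  len=0.3054
  (v4,v9,v5) [-+-] → (0.932118, 0.3323, 1.4724)–(0.3323, 0.3323, 1.66729)  len=0.6307
  (v6,v0,v10) [+-+] → (0.3323, 0.3323, -1.66729)–(0, 0.3323, -1.71203)  len=0.3353
  (v9,v13,v5) [++-] → (0, 0.3323, 1.71203)–(0.3323, 0.3323, 1.66729)  len=0.3353
  (v10,v0,v14) [+-+] → (0, 0.3323, -1.71203)–(-0.3323, 0.3323, -1.66729)  len=0.3353
  (v13,v17,v5) [++-] → (-0.3323, 0.3323, 1.66729)–(0, 0.3323, 1.71203)  len=0.3353
  (v14,v0,v18) [+--] → (-0.3323, 0.3323, -1.66729)–(-0.932118, 0.3323, -1.4724)  len=0.6307
  (v14,v18,v15) [+-+] → (-0.932118, 0.3323, -1.4724)–(-1.11164, 0.3323, -1.22533)  len=0.3054
  (v15,v18,v19) [+--] → (-1.11164, 0.3323, -1.22533)–(-1.59324, 0.3323, -0.5624)  len=0.8194
  (v15,v19,v16) [+-+] → (-1.59324, 0.3323, -0.5624)–(-1.59324, 0.3323, -0.257007)  len=0.3054
  (v16,v19,v20) [+--] → (-1.59324, 0.3323, -0.257007)–(-1.59324, 0.3323, 0.5624)  len=0.8194
  (v16,v20,v17) [+-+] → (-1.59324, 0.3323, 0.5624)–(-1.30278, 0.3323, 0.962179)  len=0.4942
  (v17,v20,v21) [+--] → (-1.30278, 0.3323, 0.962179)–(-0.932118, 0.3323, 1.4724)  len=0.6306
  (v17,v21,v5) [+--] → (-0.932118, 0.3323, 1.4724)–(-0.3323, 0.3323, 1.66729)  len=0.6307

Chained into 1 loop(s):
  loop 1: 20 segments, perimeter = 10.6128
Total perimeter = 10.613


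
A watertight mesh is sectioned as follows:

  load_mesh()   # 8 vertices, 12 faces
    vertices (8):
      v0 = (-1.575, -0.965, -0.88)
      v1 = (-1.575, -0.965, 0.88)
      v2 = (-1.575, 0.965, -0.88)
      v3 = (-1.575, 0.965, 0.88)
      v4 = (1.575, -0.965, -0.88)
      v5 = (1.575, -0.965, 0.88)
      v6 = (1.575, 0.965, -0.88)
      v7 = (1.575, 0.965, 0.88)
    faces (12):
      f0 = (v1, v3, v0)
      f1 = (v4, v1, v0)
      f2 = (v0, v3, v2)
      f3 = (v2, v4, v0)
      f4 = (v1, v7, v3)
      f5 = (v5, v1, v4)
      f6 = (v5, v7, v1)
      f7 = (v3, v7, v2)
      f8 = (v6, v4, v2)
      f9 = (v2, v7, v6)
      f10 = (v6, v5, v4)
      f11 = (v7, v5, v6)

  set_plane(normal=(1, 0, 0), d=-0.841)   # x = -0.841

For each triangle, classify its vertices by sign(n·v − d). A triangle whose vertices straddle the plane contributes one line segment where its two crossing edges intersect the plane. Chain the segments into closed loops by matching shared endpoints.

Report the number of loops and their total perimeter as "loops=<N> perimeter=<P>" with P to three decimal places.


loops=1 perimeter=7.380

Straddling triangles (8 of 12):
  (v4,v1,v0) [+--] → (-0.841, -0.965, 0.469892)–(-0.841, -0.965, -0.88)  len=1.3499
  (v2,v4,v0) [-+-] → (-0.841, 0.515279, -0.88)–(-0.841, -0.965, -0.88)  len=1.4803
  (v1,v7,v3) [-+-] → (-0.841, -0.515279, 0.88)–(-0.841, 0.965, 0.88)  len=1.4803
  (v5,v1,v4) [+-+] → (-0.841, -0.965, 0.88)–(-0.841, -0.965, 0.469892)  len=0.4101
  (v5,v7,v1) [++-] → (-0.841, -0.515279, 0.88)–(-0.841, -0.965, 0.88)  len=0.4497
  (v3,v7,v2) [-+-] → (-0.841, 0.965, 0.88)–(-0.841, 0.965, -0.469892)  len=1.3499
  (v6,v4,v2) [++-] → (-0.841, 0.515279, -0.88)–(-0.841, 0.965, -0.88)  len=0.4497
  (v2,v7,v6) [-++] → (-0.841, 0.965, -0.469892)–(-0.841, 0.965, -0.88)  len=0.4101

Chained into 1 loop(s):
  loop 1: 8 segments, perimeter = 7.3800
Total perimeter = 7.380


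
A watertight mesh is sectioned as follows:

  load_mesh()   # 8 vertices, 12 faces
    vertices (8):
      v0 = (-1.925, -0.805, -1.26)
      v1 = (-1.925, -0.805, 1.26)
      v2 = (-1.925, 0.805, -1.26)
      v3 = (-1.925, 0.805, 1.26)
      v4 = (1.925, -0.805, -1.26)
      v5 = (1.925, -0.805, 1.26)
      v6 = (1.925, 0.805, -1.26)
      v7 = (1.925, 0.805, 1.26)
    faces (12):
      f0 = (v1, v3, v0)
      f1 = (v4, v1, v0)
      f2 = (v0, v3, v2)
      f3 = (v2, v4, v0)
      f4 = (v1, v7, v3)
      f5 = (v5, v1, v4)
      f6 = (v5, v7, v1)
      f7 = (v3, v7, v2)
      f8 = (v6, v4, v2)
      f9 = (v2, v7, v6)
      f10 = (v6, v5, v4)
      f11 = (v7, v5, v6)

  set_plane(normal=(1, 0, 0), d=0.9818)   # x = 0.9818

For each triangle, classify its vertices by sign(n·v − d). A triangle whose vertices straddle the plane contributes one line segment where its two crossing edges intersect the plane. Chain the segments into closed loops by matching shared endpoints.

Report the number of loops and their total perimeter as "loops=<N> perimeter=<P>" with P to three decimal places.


loops=1 perimeter=8.260

Straddling triangles (8 of 12):
  (v4,v1,v0) [+--] → (0.9818, -0.805, -0.642633)–(0.9818, -0.805, -1.26)  len=0.6174
  (v2,v4,v0) [-+-] → (0.9818, -0.410571, -1.26)–(0.9818, -0.805, -1.26)  len=0.3944
  (v1,v7,v3) [-+-] → (0.9818, 0.410571, 1.26)–(0.9818, 0.805, 1.26)  len=0.3944
  (v5,v1,v4) [+-+] → (0.9818, -0.805, 1.26)–(0.9818, -0.805, -0.642633)  len=1.9026
  (v5,v7,v1) [++-] → (0.9818, 0.410571, 1.26)–(0.9818, -0.805, 1.26)  len=1.2156
  (v3,v7,v2) [-+-] → (0.9818, 0.805, 1.26)–(0.9818, 0.805, 0.642633)  len=0.6174
  (v6,v4,v2) [++-] → (0.9818, -0.410571, -1.26)–(0.9818, 0.805, -1.26)  len=1.2156
  (v2,v7,v6) [-++] → (0.9818, 0.805, 0.642633)–(0.9818, 0.805, -1.26)  len=1.9026

Chained into 1 loop(s):
  loop 1: 8 segments, perimeter = 8.2600
Total perimeter = 8.260
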